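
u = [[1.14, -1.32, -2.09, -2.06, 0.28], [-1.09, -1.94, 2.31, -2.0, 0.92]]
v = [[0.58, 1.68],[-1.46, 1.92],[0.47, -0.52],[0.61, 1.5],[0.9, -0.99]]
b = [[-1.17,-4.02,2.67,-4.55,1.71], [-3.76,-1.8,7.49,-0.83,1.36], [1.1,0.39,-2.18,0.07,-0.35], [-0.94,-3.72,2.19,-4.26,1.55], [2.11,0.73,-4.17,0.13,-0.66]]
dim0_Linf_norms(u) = [1.14, 1.94, 2.31, 2.06, 0.92]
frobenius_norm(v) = 3.73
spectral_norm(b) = 12.40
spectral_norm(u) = 3.92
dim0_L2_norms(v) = [1.97, 3.16]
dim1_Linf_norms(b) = [4.55, 7.49, 2.18, 4.26, 4.17]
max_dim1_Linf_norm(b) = 7.49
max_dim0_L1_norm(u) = 4.4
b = v @ u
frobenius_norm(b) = 13.91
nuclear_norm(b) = 18.72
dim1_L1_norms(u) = [6.89, 8.26]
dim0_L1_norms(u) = [2.23, 3.26, 4.4, 4.06, 1.2]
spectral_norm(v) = 3.26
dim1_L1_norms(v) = [2.26, 3.38, 0.99, 2.11, 1.89]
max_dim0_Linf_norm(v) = 1.92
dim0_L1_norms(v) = [4.02, 6.61]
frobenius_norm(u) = 5.18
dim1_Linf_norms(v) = [1.68, 1.92, 0.52, 1.5, 0.99]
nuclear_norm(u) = 7.31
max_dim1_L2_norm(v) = 2.41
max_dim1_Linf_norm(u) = 2.31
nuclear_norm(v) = 5.06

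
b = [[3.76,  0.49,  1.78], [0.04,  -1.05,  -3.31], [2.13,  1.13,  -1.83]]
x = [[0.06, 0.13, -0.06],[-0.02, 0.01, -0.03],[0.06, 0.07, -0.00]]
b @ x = [[0.32, 0.62, -0.24], [-0.18, -0.24, 0.03], [-0.0, 0.16, -0.16]]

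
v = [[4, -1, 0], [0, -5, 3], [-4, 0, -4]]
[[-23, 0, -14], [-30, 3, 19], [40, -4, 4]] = v @ [[-5, 0, -4], [3, 0, -2], [-5, 1, 3]]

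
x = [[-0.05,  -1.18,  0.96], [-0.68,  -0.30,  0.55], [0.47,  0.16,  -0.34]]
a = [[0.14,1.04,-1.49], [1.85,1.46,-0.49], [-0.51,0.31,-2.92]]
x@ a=[[-2.68,-1.48,-2.15], [-0.93,-0.97,-0.45], [0.54,0.62,0.21]]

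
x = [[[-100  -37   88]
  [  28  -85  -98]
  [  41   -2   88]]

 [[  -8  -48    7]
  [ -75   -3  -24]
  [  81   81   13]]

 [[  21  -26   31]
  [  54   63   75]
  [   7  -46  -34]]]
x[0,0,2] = 88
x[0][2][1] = -2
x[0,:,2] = [88, -98, 88]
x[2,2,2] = -34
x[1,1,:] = [-75, -3, -24]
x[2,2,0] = 7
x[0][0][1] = -37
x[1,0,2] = 7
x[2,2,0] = 7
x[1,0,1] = -48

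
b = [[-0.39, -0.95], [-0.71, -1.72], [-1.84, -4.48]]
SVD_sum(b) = [[-0.39,-0.95], [-0.71,-1.72], [-1.84,-4.48]] + [[0.0, -0.0], [-0.00, 0.00], [0.00, -0.00]]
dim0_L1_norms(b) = [2.94, 7.15]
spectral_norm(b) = 5.29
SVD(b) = [[-0.19,0.12], [-0.35,-0.93], [-0.92,0.33]] @ diag([5.28895928667158, 0.003108686293052591]) @ [[0.38, 0.92], [0.92, -0.38]]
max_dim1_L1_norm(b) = 6.32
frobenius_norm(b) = 5.29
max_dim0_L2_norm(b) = 4.89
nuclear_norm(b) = 5.29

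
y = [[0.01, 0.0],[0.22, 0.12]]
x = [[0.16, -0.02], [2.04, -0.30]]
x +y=[[0.17, -0.02], [2.26, -0.18]]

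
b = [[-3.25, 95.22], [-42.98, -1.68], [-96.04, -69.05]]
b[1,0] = -42.98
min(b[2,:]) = -96.04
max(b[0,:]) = 95.22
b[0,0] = -3.25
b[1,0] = -42.98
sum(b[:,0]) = -142.27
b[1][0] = -42.98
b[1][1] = -1.68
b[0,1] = 95.22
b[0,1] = 95.22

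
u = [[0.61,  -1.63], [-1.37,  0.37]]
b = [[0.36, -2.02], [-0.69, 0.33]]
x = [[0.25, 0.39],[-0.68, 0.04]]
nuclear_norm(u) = 3.01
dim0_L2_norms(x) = [0.72, 0.39]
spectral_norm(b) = 2.10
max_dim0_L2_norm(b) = 2.05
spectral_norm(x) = 0.73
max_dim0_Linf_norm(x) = 0.68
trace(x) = 0.29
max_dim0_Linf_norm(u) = 1.63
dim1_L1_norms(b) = [2.38, 1.02]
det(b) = -1.27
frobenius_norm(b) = 2.19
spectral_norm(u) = 2.01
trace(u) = 0.98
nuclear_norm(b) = 2.71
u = b + x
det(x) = 0.28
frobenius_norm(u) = 2.25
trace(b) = 0.69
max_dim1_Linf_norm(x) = 0.68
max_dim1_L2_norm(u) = 1.74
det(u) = -2.01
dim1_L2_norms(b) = [2.05, 0.76]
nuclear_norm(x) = 1.11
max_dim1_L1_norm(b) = 2.38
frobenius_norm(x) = 0.82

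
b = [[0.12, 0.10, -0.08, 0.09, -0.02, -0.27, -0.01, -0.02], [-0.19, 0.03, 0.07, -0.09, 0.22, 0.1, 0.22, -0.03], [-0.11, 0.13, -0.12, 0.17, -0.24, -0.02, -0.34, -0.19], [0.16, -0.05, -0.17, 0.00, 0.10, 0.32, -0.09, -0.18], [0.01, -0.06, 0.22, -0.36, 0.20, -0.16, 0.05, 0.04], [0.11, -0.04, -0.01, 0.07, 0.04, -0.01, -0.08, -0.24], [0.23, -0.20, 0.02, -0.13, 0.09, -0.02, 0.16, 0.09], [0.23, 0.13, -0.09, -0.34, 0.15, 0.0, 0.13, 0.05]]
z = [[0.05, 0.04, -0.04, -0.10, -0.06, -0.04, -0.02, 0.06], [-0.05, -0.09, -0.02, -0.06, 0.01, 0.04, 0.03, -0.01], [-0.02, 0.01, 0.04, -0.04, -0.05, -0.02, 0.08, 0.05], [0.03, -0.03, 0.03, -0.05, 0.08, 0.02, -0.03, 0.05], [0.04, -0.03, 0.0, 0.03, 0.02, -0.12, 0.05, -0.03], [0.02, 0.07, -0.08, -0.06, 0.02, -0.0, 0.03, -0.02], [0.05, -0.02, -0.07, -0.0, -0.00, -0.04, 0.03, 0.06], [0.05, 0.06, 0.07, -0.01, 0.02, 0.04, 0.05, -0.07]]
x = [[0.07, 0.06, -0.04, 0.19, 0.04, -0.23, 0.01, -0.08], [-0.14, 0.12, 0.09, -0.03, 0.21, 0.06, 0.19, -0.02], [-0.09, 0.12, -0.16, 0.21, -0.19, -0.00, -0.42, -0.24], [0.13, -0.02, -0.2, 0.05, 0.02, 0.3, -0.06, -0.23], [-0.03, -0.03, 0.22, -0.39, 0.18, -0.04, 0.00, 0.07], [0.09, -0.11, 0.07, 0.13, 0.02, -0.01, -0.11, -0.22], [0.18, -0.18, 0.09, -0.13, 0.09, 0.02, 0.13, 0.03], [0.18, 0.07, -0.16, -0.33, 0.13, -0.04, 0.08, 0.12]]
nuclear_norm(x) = 2.75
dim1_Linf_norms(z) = [0.1, 0.09, 0.08, 0.08, 0.12, 0.08, 0.07, 0.07]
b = z + x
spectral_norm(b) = 0.84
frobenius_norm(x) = 1.21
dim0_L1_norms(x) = [0.91, 0.71, 1.03, 1.46, 0.88, 0.7, 1.0, 1.01]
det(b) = -0.00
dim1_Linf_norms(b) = [0.27, 0.22, 0.34, 0.32, 0.36, 0.24, 0.23, 0.34]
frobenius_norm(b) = 1.22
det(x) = -0.00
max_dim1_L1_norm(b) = 1.32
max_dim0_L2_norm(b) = 0.56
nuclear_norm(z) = 1.01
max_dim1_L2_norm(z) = 0.16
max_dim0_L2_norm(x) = 0.62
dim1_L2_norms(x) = [0.33, 0.36, 0.6, 0.45, 0.49, 0.32, 0.34, 0.46]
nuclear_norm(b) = 2.85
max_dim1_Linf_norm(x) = 0.42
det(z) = 0.00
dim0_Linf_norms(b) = [0.23, 0.2, 0.22, 0.36, 0.24, 0.32, 0.34, 0.24]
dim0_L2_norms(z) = [0.12, 0.14, 0.14, 0.15, 0.12, 0.15, 0.12, 0.14]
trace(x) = 0.50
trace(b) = 0.43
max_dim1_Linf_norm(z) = 0.12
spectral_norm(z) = 0.20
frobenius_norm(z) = 0.38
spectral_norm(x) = 0.86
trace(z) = -0.07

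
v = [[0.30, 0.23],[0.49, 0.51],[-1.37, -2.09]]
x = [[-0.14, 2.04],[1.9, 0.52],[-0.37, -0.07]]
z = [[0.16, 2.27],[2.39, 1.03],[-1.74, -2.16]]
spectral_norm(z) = 4.06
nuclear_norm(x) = 4.03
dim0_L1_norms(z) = [4.29, 5.46]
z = v + x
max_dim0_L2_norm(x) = 2.11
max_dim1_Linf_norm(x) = 2.04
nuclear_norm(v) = 2.79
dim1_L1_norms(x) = [2.18, 2.42, 0.44]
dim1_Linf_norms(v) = [0.3, 0.51, 2.09]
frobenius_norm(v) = 2.62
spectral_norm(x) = 2.21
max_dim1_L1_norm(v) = 3.46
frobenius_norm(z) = 4.43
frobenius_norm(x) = 2.86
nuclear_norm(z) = 5.84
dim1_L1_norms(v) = [0.53, 1.0, 3.46]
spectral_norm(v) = 2.62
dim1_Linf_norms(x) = [2.04, 1.9, 0.37]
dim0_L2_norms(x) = [1.94, 2.11]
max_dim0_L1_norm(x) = 2.63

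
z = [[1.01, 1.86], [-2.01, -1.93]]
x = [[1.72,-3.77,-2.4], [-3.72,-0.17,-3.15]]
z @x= [[-5.18, -4.12, -8.28],[3.72, 7.91, 10.90]]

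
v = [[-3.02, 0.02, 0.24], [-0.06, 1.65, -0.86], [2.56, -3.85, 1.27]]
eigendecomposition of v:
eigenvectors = [[0.83, 0.08, -0.03], [-0.09, 0.41, 0.46], [-0.55, 0.91, -0.89]]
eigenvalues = [-3.18, -0.25, 3.33]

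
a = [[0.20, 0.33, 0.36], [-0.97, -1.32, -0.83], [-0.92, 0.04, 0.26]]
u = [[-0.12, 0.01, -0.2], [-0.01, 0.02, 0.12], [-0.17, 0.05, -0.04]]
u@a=[[0.15,-0.06,-0.10], [-0.13,-0.02,0.01], [-0.05,-0.12,-0.11]]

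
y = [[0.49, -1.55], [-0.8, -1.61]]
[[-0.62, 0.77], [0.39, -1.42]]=y@[[-0.79, 1.7], [0.15, 0.04]]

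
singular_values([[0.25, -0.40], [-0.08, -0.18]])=[0.49, 0.16]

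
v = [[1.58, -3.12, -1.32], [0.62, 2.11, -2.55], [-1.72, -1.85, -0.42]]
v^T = [[1.58, 0.62, -1.72], [-3.12, 2.11, -1.85], [-1.32, -2.55, -0.42]]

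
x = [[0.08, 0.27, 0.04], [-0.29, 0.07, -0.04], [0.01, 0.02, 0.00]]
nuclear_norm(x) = 0.59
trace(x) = 0.15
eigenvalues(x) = [(0.08+0.28j), (0.08-0.28j), (-0+0j)]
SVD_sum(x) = [[0.13, 0.02, 0.02], [-0.27, -0.05, -0.05], [0.01, 0.0, 0.00]] + [[-0.05, 0.25, 0.02], [-0.02, 0.12, 0.01], [-0.00, 0.02, 0.0]] + [[-0.00, -0.0, 0.0], [0.00, 0.0, -0.00], [0.00, 0.0, -0.00]]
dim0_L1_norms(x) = [0.38, 0.36, 0.08]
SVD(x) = [[-0.44, -0.90, -0.08], [0.90, -0.44, 0.01], [-0.04, -0.06, 1.00]] @ diag([0.30588056306927347, 0.28004372216398704, 0.0035489171537051952]) @ [[-0.97, -0.19, -0.17], [0.2, -0.98, -0.06], [0.16, 0.10, -0.98]]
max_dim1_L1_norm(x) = 0.4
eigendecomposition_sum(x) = [[(0.04+0.14j), (0.13-0.04j), (0.02+0.02j)], [(-0.14+0.04j), 0.03+0.14j, -0.02+0.02j], [0.01j, (0.01-0j), 0.00+0.00j]] + [[(0.04-0.14j),0.13+0.04j,(0.02-0.02j)], [(-0.14-0.04j),(0.03-0.14j),-0.02-0.02j], [0.00-0.01j,0.01+0.00j,-0j]] + [[(-0-0j), 0.00-0.00j, -0j], [(-0-0j), 0.00-0.00j, 0.00-0.00j], [0.00+0.00j, (-0+0j), (-0+0j)]]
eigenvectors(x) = [[(0.02+0.69j),0.02-0.69j,-0.16+0.00j], [-0.72+0.00j,(-0.72-0j),-0.10+0.00j], [(0.01+0.05j),0.01-0.05j,(0.98+0j)]]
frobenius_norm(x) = 0.41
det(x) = -0.00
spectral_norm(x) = 0.31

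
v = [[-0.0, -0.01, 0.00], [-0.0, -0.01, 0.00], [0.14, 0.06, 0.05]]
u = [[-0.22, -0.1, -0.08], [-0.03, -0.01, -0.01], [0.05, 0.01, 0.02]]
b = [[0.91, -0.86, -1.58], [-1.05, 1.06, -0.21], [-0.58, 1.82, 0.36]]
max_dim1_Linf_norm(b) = 1.82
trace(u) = -0.21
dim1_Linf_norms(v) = [0.01, 0.01, 0.14]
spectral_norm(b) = 2.83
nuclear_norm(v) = 0.17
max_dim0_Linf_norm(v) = 0.14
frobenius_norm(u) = 0.26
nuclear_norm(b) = 4.77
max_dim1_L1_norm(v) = 0.25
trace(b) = 2.33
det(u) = -0.00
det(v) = 0.00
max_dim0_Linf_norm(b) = 1.82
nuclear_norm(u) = 0.28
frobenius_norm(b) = 3.18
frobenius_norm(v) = 0.16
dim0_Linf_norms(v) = [0.14, 0.06, 0.05]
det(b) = 2.31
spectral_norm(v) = 0.16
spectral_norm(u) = 0.26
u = b @ v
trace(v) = 0.04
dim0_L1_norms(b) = [2.54, 3.74, 2.15]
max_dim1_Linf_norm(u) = 0.22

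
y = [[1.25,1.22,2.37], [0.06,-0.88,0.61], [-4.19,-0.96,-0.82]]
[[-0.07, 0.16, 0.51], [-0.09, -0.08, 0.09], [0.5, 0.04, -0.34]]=y @ [[-0.14, -0.04, 0.04], [0.09, 0.11, 0.03], [-0.00, 0.03, 0.18]]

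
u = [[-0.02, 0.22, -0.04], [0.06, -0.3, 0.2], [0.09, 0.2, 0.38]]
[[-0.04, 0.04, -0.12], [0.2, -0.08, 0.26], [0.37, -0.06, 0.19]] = u @ [[-0.55, 0.13, 1.04], [-0.04, 0.14, -0.35], [1.12, -0.25, 0.45]]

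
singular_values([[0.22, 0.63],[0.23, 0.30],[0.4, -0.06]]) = [0.77, 0.4]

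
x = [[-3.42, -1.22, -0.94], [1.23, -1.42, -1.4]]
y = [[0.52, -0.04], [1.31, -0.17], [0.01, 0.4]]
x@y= [[-3.39, -0.03], [-1.23, -0.37]]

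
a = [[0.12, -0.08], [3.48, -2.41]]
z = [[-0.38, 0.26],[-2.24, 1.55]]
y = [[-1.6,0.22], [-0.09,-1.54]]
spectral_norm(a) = 4.24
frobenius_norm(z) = 2.76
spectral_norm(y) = 1.65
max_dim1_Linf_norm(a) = 3.48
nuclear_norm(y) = 3.16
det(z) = -0.01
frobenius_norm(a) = 4.24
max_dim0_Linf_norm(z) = 2.24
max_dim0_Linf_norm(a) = 3.48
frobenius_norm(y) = 2.23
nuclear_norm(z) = 2.77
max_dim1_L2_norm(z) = 2.72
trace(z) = 1.17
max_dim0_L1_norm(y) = 1.76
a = y @ z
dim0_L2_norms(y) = [1.6, 1.56]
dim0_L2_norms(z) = [2.27, 1.57]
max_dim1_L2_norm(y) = 1.62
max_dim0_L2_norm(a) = 3.48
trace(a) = -2.29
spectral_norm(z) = 2.76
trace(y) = -3.14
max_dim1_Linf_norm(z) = 2.24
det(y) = 2.48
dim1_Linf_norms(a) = [0.12, 3.48]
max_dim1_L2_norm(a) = 4.23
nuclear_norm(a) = 4.24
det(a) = -0.01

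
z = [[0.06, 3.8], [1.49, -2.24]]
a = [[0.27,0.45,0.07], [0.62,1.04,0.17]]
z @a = [[2.37,3.98,0.65], [-0.99,-1.66,-0.28]]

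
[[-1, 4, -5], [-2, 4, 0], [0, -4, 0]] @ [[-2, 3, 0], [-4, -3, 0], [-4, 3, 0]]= [[6, -30, 0], [-12, -18, 0], [16, 12, 0]]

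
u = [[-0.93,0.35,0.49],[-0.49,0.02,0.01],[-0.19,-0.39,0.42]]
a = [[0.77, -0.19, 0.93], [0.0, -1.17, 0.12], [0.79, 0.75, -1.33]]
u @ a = [[-0.33, 0.13, -1.47], [-0.37, 0.08, -0.47], [0.19, 0.81, -0.78]]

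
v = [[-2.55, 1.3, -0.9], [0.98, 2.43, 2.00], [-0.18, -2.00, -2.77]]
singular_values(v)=[4.69, 2.99, 0.81]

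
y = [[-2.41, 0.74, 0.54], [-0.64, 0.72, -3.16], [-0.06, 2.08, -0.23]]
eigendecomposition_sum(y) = [[(-2.32-0j), (0.08+0j), (0.7-0j)], [-0.27-0.00j, (0.01+0j), (0.08-0j)], [(0.2+0j), -0.01-0.00j, -0.06+0.00j]] + [[-0.05+0.03j, 0.33+0.02j, (-0.08+0.4j)],  [(-0.18-0.14j), (0.36+1.28j), (-1.62+0.19j)],  [(-0.13+0.12j), 1.04-0.09j, -0.08+1.28j]] + [[-0.05-0.03j, 0.33-0.02j, -0.08-0.40j], [(-0.18+0.14j), (0.36-1.28j), (-1.62-0.19j)], [(-0.13-0.12j), 1.04+0.09j, (-0.08-1.28j)]]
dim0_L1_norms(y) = [3.11, 3.54, 3.93]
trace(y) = -1.92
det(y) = -16.11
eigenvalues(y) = [(-2.37+0j), (0.22+2.6j), (0.22-2.6j)]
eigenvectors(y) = [[(0.99+0j),0.06-0.18j,(0.06+0.18j)], [(0.12+0j),0.77+0.00j,0.77-0.00j], [(-0.09+0j),(0.11-0.6j),(0.11+0.6j)]]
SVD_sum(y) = [[-0.17, 0.24, -0.48], [-0.95, 1.36, -2.73], [-0.33, 0.47, -0.94]] + [[-1.87, 1.02, 1.16], [0.55, -0.3, -0.34], [-0.63, 0.34, 0.39]] + [[-0.37, -0.53, -0.13], [-0.24, -0.34, -0.09], [0.89, 1.27, 0.32]]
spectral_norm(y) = 3.43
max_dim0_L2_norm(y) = 3.21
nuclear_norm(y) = 7.85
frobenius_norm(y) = 4.68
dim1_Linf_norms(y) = [2.41, 3.16, 2.08]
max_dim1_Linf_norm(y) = 3.16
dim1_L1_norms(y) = [3.69, 4.52, 2.37]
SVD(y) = [[-0.17, -0.91, 0.37], [-0.93, 0.27, 0.24], [-0.32, -0.31, -0.9]] @ diag([3.4289979767494283, 2.6574263909841624, 1.7674438751907302]) @ [[0.3, -0.43, 0.85],[0.77, -0.42, -0.48],[-0.56, -0.8, -0.20]]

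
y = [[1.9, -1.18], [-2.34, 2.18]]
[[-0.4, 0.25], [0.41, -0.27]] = y @ [[-0.27, 0.17], [-0.1, 0.06]]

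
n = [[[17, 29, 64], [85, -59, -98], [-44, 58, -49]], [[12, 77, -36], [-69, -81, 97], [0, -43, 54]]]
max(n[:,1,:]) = 97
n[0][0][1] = 29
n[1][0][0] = 12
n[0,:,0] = [17, 85, -44]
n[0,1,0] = 85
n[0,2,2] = -49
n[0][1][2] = -98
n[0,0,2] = 64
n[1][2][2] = 54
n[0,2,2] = -49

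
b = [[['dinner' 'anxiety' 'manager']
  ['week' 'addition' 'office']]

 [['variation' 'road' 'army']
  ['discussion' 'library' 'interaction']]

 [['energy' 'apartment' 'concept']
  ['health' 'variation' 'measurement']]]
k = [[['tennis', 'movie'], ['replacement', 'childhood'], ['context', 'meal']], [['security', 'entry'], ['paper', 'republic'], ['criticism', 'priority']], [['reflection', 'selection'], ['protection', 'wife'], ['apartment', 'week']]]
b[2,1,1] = 'variation'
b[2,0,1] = 'apartment'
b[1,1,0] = 'discussion'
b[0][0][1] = 'anxiety'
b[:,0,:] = [['dinner', 'anxiety', 'manager'], ['variation', 'road', 'army'], ['energy', 'apartment', 'concept']]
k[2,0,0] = 'reflection'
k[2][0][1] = 'selection'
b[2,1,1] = 'variation'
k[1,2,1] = 'priority'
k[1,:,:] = [['security', 'entry'], ['paper', 'republic'], ['criticism', 'priority']]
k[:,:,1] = [['movie', 'childhood', 'meal'], ['entry', 'republic', 'priority'], ['selection', 'wife', 'week']]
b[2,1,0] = 'health'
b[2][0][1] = 'apartment'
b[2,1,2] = 'measurement'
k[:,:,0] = [['tennis', 'replacement', 'context'], ['security', 'paper', 'criticism'], ['reflection', 'protection', 'apartment']]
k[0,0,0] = 'tennis'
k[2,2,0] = 'apartment'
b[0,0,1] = 'anxiety'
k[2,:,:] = [['reflection', 'selection'], ['protection', 'wife'], ['apartment', 'week']]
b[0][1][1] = 'addition'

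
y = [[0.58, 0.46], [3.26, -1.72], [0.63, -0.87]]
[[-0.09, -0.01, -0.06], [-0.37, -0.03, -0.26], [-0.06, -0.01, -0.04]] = y @ [[-0.13, -0.01, -0.09], [-0.03, -0.00, -0.02]]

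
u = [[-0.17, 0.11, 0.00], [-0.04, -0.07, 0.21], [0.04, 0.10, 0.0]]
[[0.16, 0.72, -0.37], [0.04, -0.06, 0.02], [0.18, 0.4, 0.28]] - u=[[0.33, 0.61, -0.37], [0.08, 0.01, -0.19], [0.14, 0.3, 0.28]]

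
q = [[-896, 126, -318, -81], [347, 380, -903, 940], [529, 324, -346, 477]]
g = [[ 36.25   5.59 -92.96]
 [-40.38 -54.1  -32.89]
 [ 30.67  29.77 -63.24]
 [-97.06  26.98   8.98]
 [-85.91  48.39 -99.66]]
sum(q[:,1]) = 830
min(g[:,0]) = -97.06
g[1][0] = -40.38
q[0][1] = 126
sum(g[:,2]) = -279.77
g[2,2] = -63.24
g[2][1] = 29.77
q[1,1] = 380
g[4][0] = -85.91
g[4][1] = 48.39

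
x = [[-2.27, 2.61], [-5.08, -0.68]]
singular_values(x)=[5.59, 2.65]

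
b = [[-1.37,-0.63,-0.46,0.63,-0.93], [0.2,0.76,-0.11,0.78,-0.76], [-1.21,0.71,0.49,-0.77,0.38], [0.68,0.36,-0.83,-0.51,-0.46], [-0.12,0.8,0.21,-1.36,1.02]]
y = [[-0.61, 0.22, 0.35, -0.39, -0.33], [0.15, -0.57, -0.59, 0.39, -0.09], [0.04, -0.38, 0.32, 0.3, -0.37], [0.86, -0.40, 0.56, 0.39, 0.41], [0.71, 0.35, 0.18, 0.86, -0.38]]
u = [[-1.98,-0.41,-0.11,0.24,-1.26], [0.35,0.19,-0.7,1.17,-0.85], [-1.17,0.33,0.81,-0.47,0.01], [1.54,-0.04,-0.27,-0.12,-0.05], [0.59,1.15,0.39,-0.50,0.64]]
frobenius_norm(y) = 2.28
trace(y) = -0.85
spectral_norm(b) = 2.65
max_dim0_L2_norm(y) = 1.28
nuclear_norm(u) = 7.13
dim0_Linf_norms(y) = [0.86, 0.57, 0.59, 0.86, 0.41]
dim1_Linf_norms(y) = [0.61, 0.59, 0.38, 0.86, 0.86]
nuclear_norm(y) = 4.32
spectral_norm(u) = 3.08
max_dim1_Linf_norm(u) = 1.98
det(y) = -0.00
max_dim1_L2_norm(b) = 1.94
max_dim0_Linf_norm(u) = 1.98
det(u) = 0.97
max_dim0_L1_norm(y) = 2.37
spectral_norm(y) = 1.69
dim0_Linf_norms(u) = [1.98, 1.15, 0.81, 1.17, 1.26]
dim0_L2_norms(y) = [1.28, 0.89, 0.96, 1.13, 0.75]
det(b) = 1.05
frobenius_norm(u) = 3.97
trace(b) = 0.39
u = b + y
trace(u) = -0.46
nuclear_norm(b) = 7.15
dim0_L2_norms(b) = [1.96, 1.5, 1.09, 1.93, 1.68]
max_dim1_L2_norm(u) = 2.4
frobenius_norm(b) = 3.72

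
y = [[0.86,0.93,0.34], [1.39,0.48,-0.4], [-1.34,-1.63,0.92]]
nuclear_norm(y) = 4.30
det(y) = -1.42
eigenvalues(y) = [1.62, 1.31, -0.67]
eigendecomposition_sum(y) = [[0.34,0.22,0.04], [3.38,2.22,0.37], [-8.49,-5.57,-0.94]] + [[0.69, 0.41, 0.19], [-2.24, -1.31, -0.61], [7.04, 4.12, 1.93]] + [[-0.17, 0.3, 0.11], [0.25, -0.43, -0.16], [0.11, -0.18, -0.07]]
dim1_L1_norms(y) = [2.13, 2.27, 3.89]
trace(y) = 2.26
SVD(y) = [[-0.39, 0.88, -0.28], [-0.49, 0.07, 0.87], [0.78, 0.48, 0.40]] @ diag([2.8896222421321087, 0.7429994574880793, 0.6629744368735673]) @ [[-0.71, -0.65, 0.27], [0.28, 0.09, 0.96], [0.64, -0.76, -0.11]]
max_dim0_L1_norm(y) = 3.59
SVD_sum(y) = [[0.8, 0.73, -0.30],[1.00, 0.91, -0.38],[-1.61, -1.46, 0.61]] + [[0.18, 0.06, 0.62], [0.01, 0.0, 0.05], [0.1, 0.03, 0.34]] + [[-0.12, 0.14, 0.02], [0.37, -0.44, -0.07], [0.17, -0.2, -0.03]]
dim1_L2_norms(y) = [1.31, 1.52, 2.3]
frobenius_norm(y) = 3.06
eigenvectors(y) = [[-0.04,-0.09,-0.54], [-0.37,0.3,0.77], [0.93,-0.95,0.33]]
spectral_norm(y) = 2.89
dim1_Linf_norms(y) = [0.93, 1.39, 1.63]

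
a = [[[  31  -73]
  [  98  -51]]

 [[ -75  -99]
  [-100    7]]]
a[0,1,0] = 98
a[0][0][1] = -73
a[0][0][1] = -73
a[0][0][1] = -73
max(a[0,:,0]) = 98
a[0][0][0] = 31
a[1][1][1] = 7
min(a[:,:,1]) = -99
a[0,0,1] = -73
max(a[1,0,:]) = -75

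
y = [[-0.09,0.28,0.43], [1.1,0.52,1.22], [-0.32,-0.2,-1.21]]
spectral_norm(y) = 2.12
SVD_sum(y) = [[0.19,  0.11,  0.32], [0.84,  0.46,  1.40], [-0.6,  -0.33,  -1.00]] + [[-0.25, -0.01, 0.15],[0.27, 0.01, -0.17],[0.3, 0.02, -0.19]] + [[-0.04,0.19,-0.04], [-0.01,0.04,-0.01], [-0.02,0.12,-0.03]]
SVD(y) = [[0.18,-0.52,0.83], [0.8,0.57,0.18], [-0.57,0.63,0.52]] @ diag([2.117060034556754, 0.5571375106397466, 0.23314073929861903]) @ [[0.49, 0.27, 0.82], [0.85, 0.05, -0.52], [-0.18, 0.96, -0.21]]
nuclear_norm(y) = 2.91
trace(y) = -0.78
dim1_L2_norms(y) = [0.52, 1.72, 1.27]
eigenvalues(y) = [0.65, -0.43, -1.0]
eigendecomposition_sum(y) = [[0.17, 0.16, 0.14], [0.60, 0.55, 0.5], [-0.1, -0.09, -0.08]] + [[-0.35, 0.09, -0.05], [0.33, -0.09, 0.04], [0.06, -0.02, 0.01]] + [[0.08, 0.03, 0.33], [0.17, 0.06, 0.68], [-0.28, -0.10, -1.14]]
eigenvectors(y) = [[-0.27, -0.72, -0.24], [-0.95, 0.68, -0.49], [0.15, 0.12, 0.83]]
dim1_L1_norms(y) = [0.8, 2.84, 1.73]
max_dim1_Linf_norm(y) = 1.22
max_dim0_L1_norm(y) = 2.86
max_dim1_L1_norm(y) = 2.84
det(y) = 0.27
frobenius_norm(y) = 2.20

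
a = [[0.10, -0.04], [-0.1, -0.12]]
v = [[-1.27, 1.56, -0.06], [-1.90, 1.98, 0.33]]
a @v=[[-0.05,0.08,-0.02],[0.36,-0.39,-0.03]]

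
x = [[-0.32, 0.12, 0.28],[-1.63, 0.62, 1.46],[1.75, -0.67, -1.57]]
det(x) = -0.00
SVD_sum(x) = [[-0.32, 0.12, 0.28], [-1.63, 0.62, 1.46], [1.75, -0.67, -1.57]] + [[-0.0,-0.0,-0.00], [-0.00,-0.0,-0.00], [-0.00,-0.0,-0.0]] + [[-0.0, 0.0, -0.0], [0.00, -0.00, 0.0], [0.00, -0.0, 0.0]]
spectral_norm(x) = 3.37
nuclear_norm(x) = 3.38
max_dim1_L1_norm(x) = 3.99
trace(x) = -1.27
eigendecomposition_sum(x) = [[-0.32, 0.12, 0.28], [-1.64, 0.63, 1.46], [1.76, -0.67, -1.57]] + [[-0.00, 0.00, -0.0], [0.02, -0.0, 0.0], [-0.01, 0.0, -0.0]] + [[-0.0, -0.0, -0.0], [-0.01, -0.01, -0.01], [0.0, 0.0, 0.00]]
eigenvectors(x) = [[0.13, 0.18, 0.06], [0.68, -0.82, 0.94], [-0.73, 0.55, -0.33]]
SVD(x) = [[-0.13,0.92,-0.36],[-0.68,0.19,0.71],[0.73,0.34,0.6]] @ diag([3.3681397726748368, 0.005452273994751182, 0.0021781722114419064]) @ [[0.72, -0.27, -0.64], [-0.70, -0.30, -0.65], [0.01, -0.92, 0.40]]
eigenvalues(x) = [-1.26, -0.01, -0.0]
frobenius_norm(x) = 3.37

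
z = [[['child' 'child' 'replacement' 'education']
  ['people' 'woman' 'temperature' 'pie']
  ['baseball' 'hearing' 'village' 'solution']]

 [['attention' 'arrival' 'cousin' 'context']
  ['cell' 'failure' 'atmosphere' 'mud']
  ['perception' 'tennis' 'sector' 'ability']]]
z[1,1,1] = 'failure'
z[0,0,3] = 'education'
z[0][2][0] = 'baseball'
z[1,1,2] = 'atmosphere'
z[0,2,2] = 'village'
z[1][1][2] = 'atmosphere'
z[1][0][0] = 'attention'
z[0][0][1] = 'child'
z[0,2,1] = 'hearing'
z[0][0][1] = 'child'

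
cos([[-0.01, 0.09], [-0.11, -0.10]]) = [[1.0, 0.0],[-0.01, 1.00]]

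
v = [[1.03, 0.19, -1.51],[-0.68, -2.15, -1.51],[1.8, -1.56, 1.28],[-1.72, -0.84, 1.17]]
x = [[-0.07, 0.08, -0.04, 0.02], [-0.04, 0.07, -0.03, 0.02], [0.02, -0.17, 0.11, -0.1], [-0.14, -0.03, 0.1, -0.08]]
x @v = [[-0.23, -0.14, -0.04],[-0.18, -0.13, -0.06],[0.51, 0.28, 0.25],[0.19, -0.05, 0.29]]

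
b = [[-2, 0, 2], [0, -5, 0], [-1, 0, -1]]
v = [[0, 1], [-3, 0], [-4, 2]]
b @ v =[[-8, 2], [15, 0], [4, -3]]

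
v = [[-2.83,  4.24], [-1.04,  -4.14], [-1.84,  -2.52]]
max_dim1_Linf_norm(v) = 4.24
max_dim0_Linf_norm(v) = 4.24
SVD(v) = [[0.70, 0.68], [-0.62, 0.42], [-0.36, 0.60]] @ diag([6.464239840282141, 3.486732465691787]) @ [[-0.10, 0.99], [-0.99, -0.1]]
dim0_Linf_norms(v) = [2.83, 4.24]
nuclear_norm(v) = 9.95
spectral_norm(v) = 6.46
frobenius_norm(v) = 7.34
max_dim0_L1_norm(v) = 10.9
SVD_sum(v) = [[-0.47, 4.49],[0.42, -3.99],[0.24, -2.30]] + [[-2.36, -0.25],  [-1.46, -0.15],  [-2.08, -0.22]]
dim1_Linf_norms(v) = [4.24, 4.14, 2.52]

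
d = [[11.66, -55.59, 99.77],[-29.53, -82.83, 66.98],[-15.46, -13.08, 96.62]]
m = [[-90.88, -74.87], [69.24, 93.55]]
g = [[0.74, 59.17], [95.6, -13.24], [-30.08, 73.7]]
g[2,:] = [-30.08, 73.7]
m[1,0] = 69.24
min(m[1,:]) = 69.24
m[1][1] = 93.55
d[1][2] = 66.98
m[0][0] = -90.88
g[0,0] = 0.74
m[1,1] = 93.55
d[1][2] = 66.98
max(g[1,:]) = 95.6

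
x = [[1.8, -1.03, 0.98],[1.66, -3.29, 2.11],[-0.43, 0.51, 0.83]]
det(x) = -5.055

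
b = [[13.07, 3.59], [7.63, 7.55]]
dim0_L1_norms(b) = [20.7, 11.14]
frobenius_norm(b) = 17.29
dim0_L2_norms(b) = [15.13, 8.36]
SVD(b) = [[-0.79,  -0.61],  [-0.61,  0.79]] @ diag([16.75819770392999, 4.253846461262503]) @ [[-0.9, -0.44],[-0.44, 0.90]]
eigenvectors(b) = [[0.75, -0.38],  [0.66, 0.92]]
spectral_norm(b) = 16.76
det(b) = 71.29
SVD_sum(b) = [[11.92, 5.91], [9.13, 4.52]] + [[1.15,-2.32], [-1.5,3.03]]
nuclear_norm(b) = 21.01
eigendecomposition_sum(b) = [[11.90,4.92], [10.46,4.33]] + [[1.17, -1.33],[-2.83, 3.22]]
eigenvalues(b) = [16.23, 4.39]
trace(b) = 20.62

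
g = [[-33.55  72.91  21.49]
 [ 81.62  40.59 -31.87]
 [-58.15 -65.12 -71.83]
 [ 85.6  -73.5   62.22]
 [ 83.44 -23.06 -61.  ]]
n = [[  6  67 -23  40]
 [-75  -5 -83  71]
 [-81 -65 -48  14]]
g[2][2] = -71.83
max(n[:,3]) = 71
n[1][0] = -75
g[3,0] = 85.6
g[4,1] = -23.06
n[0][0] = 6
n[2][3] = 14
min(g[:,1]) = -73.5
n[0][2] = -23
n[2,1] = -65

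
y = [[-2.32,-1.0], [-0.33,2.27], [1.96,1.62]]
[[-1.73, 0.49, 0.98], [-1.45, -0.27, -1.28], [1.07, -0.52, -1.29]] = y@[[0.96, -0.15, -0.17], [-0.50, -0.14, -0.59]]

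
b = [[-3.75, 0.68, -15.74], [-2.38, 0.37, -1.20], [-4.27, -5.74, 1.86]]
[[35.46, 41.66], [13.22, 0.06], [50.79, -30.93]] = b @ [[-5.77, 1.94], [-4.91, 2.98], [-1.09, -2.98]]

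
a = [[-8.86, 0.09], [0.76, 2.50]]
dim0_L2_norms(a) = [8.89, 2.5]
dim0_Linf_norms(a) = [8.86, 2.5]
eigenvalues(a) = [-8.87, 2.51]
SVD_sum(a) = [[-8.86, -0.13], [0.80, 0.01]] + [[-0.0, 0.22], [-0.04, 2.49]]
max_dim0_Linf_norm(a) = 8.86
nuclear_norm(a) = 11.39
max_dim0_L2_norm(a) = 8.89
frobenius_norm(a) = 9.24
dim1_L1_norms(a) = [8.95, 3.26]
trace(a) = -6.36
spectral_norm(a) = 8.89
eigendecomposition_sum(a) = [[-8.86, 0.07], [0.59, -0.0]] + [[0.00, 0.02], [0.17, 2.50]]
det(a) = -22.22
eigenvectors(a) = [[-1.00, -0.01], [0.07, -1.0]]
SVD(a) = [[-1.00, 0.09],  [0.09, 1.00]] @ diag([8.893474649274605, 2.4982811416471784]) @ [[1.00, 0.02], [-0.02, 1.0]]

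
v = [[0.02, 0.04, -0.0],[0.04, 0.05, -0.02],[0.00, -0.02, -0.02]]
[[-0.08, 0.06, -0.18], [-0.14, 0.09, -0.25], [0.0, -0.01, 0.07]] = v@[[-1.44, -0.26, -1.25], [-1.21, 1.52, -3.78], [0.96, -1.22, 0.40]]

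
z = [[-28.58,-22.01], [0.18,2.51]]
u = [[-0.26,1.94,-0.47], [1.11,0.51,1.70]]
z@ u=[[-17.0, -66.67, -23.98],[2.74, 1.63, 4.18]]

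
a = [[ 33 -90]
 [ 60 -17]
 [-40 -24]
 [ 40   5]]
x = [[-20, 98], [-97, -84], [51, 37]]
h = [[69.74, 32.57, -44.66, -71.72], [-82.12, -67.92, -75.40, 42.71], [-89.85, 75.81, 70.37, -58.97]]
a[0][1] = -90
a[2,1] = -24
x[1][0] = -97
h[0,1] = 32.57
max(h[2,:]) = 75.81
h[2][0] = -89.85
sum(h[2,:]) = -2.6399999999999864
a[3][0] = 40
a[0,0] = 33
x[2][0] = 51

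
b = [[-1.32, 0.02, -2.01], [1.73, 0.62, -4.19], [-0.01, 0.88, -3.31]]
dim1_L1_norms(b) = [3.35, 6.54, 4.2]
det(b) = -5.12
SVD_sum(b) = [[0.27,0.29,-1.71],[0.70,0.75,-4.33],[0.53,0.57,-3.28]] + [[-1.61, -0.06, -0.27], [1.02, 0.04, 0.17], [-0.51, -0.02, -0.09]] + [[0.01, -0.21, -0.03], [0.01, -0.17, -0.03], [-0.02, 0.33, 0.05]]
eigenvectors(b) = [[(0.04-0.36j), (0.04+0.36j), 0.76+0.00j], [-0.89+0.00j, -0.89-0.00j, (0.32+0j)], [-0.24+0.11j, -0.24-0.11j, 0.57+0.00j]]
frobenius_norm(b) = 6.20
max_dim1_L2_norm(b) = 4.58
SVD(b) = [[0.3,-0.81,-0.5], [0.76,0.52,-0.39], [0.58,-0.26,0.78]] @ diag([5.851891991299381, 2.002946676187631, 0.43642265582240786]) @ [[0.16, 0.17, -0.97], [0.99, 0.04, 0.16], [-0.06, 0.99, 0.16]]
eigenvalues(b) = [(-0.59+1.21j), (-0.59-1.21j), (-2.84+0j)]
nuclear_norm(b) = 8.29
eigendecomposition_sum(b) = [[-0.21+0.41j, (-0.37+0.02j), 0.49-0.55j], [1.05+0.41j, (0.15+0.9j), -1.47-1.04j], [0.33-0.02j, (0.15+0.23j), (-0.52-0.1j)]] + [[-0.21-0.41j, -0.37-0.02j, (0.49+0.55j)], [(1.05-0.41j), (0.15-0.9j), (-1.47+1.04j)], [0.33+0.02j, 0.15-0.23j, -0.52+0.10j]] + [[(-0.89-0j), 0.77-0.00j, -2.99+0.00j],  [(-0.37-0j), (0.32-0j), (-1.25+0j)],  [(-0.68-0j), 0.58-0.00j, -2.27+0.00j]]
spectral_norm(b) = 5.85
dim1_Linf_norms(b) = [2.01, 4.19, 3.31]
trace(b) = -4.01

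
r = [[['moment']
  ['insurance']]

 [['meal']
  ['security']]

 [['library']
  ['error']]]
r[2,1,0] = 'error'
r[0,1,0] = 'insurance'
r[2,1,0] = 'error'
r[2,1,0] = 'error'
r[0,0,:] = ['moment']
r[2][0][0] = 'library'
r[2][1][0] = 'error'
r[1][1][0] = 'security'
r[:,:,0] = [['moment', 'insurance'], ['meal', 'security'], ['library', 'error']]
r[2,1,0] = 'error'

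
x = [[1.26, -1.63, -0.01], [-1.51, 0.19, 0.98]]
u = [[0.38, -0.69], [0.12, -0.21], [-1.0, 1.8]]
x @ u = [[0.29, -0.55], [-1.53, 2.77]]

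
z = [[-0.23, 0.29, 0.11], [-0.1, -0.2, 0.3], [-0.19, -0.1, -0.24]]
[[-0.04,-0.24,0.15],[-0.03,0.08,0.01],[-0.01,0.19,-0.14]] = z@ [[0.14, -0.14, 0.08], [-0.01, -0.83, 0.43], [-0.05, -0.32, 0.36]]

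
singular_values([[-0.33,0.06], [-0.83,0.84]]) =[1.21, 0.19]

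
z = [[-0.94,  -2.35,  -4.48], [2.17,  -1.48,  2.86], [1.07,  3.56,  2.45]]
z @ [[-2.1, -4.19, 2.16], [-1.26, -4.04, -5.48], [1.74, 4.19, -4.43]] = [[-2.86, -5.34, 30.69], [2.28, 8.87, 0.13], [-2.47, -8.60, -28.05]]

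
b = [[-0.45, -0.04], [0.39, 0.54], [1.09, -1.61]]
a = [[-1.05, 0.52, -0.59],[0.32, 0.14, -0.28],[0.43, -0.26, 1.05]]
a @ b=[[0.03, 1.27], [-0.39, 0.51], [0.85, -1.85]]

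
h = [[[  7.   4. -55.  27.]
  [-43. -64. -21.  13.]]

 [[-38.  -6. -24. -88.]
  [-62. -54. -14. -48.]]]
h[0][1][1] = -64.0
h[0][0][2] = -55.0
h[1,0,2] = -24.0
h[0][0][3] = 27.0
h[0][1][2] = -21.0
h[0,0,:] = [7.0, 4.0, -55.0, 27.0]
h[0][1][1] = -64.0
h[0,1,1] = -64.0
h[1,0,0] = -38.0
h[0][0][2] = -55.0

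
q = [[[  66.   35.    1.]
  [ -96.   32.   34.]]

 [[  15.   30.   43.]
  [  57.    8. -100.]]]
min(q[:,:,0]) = -96.0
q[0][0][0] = 66.0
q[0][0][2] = 1.0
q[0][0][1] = 35.0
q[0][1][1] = 32.0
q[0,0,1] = 35.0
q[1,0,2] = 43.0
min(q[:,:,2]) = -100.0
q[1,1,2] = -100.0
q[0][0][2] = 1.0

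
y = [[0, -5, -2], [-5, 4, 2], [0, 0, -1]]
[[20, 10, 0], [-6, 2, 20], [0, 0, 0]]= y @[[-2, -2, -4], [-4, -2, 0], [0, 0, 0]]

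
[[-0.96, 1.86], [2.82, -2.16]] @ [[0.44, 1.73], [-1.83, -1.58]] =[[-3.83, -4.6],[5.19, 8.29]]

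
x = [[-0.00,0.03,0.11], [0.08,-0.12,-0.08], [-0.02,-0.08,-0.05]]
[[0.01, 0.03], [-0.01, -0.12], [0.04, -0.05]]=x@[[-0.58, -0.42], [-0.44, 0.63], [0.17, 0.08]]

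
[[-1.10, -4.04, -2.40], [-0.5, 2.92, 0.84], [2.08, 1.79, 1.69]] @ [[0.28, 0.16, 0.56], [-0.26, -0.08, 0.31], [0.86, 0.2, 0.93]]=[[-1.32, -0.33, -4.10], [-0.18, -0.15, 1.41], [1.57, 0.53, 3.29]]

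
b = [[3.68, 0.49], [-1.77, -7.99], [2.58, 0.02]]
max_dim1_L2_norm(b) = 8.18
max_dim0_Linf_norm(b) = 7.99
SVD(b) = [[0.20, 0.79], [-0.97, 0.22], [0.10, 0.58]] @ diag([8.343279234020743, 4.219240645324494]) @ [[0.33, 0.95],[0.95, -0.33]]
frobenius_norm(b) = 9.35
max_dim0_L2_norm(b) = 8.01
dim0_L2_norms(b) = [4.83, 8.01]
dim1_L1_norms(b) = [4.17, 9.76, 2.6]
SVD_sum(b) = [[0.54, 1.57], [-2.66, -7.68], [0.28, 0.81]] + [[3.14, -1.08], [0.89, -0.31], [2.30, -0.79]]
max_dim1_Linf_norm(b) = 7.99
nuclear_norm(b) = 12.56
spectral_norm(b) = 8.34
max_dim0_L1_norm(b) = 8.5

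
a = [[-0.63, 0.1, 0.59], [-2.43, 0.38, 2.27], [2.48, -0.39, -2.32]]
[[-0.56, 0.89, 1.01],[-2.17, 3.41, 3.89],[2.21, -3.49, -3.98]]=a@[[1.46, 0.39, -0.66], [-0.20, 0.72, 0.65], [0.64, 1.8, 0.9]]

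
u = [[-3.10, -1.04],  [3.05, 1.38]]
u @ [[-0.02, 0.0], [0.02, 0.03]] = [[0.04, -0.03], [-0.03, 0.04]]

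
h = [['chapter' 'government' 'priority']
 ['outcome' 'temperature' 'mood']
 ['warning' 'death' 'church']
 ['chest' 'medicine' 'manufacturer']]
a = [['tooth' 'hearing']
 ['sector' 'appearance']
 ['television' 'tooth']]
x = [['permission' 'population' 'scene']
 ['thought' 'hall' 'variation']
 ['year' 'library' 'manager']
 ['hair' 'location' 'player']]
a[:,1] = ['hearing', 'appearance', 'tooth']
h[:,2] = ['priority', 'mood', 'church', 'manufacturer']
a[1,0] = 'sector'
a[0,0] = 'tooth'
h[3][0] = 'chest'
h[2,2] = 'church'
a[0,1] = 'hearing'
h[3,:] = ['chest', 'medicine', 'manufacturer']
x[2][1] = 'library'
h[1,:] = ['outcome', 'temperature', 'mood']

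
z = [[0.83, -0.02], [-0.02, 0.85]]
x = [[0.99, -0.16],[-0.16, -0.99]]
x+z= [[1.82, -0.18], [-0.18, -0.14]]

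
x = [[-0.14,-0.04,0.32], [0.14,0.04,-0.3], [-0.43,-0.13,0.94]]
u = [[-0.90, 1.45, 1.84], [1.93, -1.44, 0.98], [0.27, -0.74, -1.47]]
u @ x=[[-0.46, -0.15, 1.01],[-0.89, -0.26, 1.97],[0.49, 0.15, -1.07]]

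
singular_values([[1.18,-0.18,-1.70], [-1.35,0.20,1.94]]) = [3.15, 0.0]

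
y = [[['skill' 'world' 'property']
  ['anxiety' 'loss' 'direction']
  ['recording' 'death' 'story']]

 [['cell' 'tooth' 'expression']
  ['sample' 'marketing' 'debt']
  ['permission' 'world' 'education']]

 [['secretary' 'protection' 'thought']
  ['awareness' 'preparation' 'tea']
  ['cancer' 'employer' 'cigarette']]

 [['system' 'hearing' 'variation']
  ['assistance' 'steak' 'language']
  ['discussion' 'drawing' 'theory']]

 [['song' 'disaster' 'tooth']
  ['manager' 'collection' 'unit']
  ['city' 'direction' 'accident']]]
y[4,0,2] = 'tooth'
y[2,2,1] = 'employer'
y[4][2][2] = 'accident'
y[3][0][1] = 'hearing'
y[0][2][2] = 'story'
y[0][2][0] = 'recording'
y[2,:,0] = ['secretary', 'awareness', 'cancer']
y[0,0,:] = ['skill', 'world', 'property']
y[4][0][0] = 'song'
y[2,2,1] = 'employer'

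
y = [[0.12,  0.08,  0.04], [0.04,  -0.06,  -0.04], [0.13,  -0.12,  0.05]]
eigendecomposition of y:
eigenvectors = [[0.33, -0.65, -0.18],[-0.64, 0.02, -0.34],[-0.69, -0.76, 0.92]]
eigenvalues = [-0.12, 0.16, 0.07]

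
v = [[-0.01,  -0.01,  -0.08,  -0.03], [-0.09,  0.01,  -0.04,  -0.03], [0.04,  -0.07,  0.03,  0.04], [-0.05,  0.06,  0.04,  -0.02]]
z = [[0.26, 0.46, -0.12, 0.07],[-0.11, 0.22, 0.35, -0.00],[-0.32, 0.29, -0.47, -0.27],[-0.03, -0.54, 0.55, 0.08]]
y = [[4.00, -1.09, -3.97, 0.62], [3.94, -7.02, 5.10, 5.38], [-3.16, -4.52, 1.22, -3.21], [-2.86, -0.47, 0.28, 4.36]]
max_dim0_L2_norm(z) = 0.81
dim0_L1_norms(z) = [0.72, 1.51, 1.49, 0.42]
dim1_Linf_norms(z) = [0.46, 0.35, 0.47, 0.55]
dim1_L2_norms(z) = [0.55, 0.43, 0.69, 0.78]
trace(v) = 0.01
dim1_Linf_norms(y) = [4.0, 7.02, 4.52, 4.36]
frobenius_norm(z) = 1.25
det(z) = 0.01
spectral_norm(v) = 0.15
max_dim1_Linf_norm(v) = 0.09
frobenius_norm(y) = 14.93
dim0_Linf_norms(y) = [4.0, 7.02, 5.1, 5.38]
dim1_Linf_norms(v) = [0.08, 0.09, 0.07, 0.06]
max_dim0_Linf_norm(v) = 0.09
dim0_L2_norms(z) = [0.43, 0.8, 0.81, 0.29]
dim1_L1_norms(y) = [9.68, 21.44, 12.11, 7.97]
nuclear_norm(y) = 27.73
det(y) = 1655.51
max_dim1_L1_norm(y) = 21.44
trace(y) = 2.56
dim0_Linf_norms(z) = [0.32, 0.54, 0.55, 0.27]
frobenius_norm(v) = 0.19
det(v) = 0.00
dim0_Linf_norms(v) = [0.09, 0.07, 0.08, 0.04]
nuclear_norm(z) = 2.03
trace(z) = 0.09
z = v @ y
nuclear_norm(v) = 0.31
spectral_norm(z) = 1.05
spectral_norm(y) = 11.12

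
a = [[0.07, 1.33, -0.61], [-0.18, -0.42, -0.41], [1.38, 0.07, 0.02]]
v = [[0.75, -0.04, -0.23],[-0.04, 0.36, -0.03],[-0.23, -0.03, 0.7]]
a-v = [[-0.68,1.37,-0.38],[-0.14,-0.78,-0.38],[1.61,0.10,-0.68]]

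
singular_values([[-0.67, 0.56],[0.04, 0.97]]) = [1.17, 0.57]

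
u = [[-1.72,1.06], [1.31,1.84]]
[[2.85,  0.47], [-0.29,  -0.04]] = u@ [[-1.22,-0.20], [0.71,0.12]]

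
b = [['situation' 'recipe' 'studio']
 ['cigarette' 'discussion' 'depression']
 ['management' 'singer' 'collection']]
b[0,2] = 'studio'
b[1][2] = 'depression'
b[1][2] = 'depression'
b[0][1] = 'recipe'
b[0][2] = 'studio'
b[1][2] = 'depression'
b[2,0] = 'management'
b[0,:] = ['situation', 'recipe', 'studio']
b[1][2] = 'depression'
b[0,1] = 'recipe'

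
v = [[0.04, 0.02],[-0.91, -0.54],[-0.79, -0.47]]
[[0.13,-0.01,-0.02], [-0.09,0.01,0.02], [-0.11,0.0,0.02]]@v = [[0.03, 0.02], [-0.03, -0.02], [-0.02, -0.01]]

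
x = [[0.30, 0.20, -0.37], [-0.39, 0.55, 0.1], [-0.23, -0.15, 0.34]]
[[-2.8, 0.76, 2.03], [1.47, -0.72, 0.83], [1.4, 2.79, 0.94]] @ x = [[-1.60, -0.45, 1.80], [0.53, -0.23, -0.33], [-0.88, 1.67, 0.08]]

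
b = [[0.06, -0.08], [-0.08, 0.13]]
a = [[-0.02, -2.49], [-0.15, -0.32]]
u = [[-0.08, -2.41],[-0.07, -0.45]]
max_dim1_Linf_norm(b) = 0.13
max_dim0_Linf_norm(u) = 2.41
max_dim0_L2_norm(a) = 2.51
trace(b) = 0.19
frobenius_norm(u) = 2.45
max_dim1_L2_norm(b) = 0.15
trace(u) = -0.53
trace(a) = -0.34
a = u + b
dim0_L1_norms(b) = [0.14, 0.21]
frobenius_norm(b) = 0.18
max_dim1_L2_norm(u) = 2.41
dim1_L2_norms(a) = [2.49, 0.35]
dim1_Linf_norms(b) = [0.08, 0.13]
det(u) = -0.13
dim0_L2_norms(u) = [0.11, 2.45]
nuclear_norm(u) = 2.51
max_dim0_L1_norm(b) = 0.21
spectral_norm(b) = 0.18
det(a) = -0.37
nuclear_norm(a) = 2.66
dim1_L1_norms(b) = [0.14, 0.21]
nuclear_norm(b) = 0.19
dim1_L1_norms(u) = [2.49, 0.52]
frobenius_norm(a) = 2.52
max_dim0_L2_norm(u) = 2.45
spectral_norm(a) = 2.51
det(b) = 0.00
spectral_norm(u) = 2.45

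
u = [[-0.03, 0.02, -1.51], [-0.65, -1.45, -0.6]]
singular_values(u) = [1.88, 1.28]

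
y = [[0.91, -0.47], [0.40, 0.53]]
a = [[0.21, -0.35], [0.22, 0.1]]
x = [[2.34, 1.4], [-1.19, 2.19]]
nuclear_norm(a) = 0.65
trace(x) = 4.53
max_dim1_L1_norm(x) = 3.74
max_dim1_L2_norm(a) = 0.41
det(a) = 0.10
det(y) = 0.67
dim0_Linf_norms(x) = [2.34, 2.19]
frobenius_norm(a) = 0.47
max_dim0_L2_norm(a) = 0.36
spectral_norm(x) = 2.74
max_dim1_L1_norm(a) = 0.56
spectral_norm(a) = 0.41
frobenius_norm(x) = 3.69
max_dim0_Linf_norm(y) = 0.91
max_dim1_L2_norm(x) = 2.73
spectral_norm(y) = 1.03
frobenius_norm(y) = 1.22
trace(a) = 0.31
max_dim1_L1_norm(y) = 1.38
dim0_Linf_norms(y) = [0.91, 0.53]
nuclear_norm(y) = 1.68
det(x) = 6.79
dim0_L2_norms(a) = [0.3, 0.36]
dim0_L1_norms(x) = [3.53, 3.59]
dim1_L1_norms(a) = [0.56, 0.32]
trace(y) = 1.44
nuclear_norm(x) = 5.22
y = a @ x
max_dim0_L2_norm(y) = 0.99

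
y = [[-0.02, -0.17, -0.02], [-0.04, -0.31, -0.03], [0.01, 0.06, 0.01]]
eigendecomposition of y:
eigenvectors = [[-0.47+0.00j, (0.77+0j), 0.77-0.00j], [(-0.87+0j), (-0.07+0.05j), -0.07-0.05j], [0.17+0.00j, -0.27-0.57j, (-0.27+0.57j)]]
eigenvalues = [(-0.33+0j), 0j, -0j]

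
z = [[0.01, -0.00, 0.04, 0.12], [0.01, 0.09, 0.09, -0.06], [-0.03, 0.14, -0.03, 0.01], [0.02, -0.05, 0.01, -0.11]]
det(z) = 0.00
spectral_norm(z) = 0.18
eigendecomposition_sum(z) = [[-0.00, 0.01, 0.0, -0.0], [-0.01, 0.12, 0.05, -0.03], [-0.0, 0.09, 0.04, -0.02], [0.0, -0.02, -0.01, 0.00]] + [[-0.01, 0.02, -0.01, 0.05], [0.01, -0.02, 0.02, -0.06], [-0.02, 0.03, -0.02, 0.08], [0.02, -0.04, 0.03, -0.10]] + [[0.01, -0.00, 0.01, 0.02], [0.00, -0.00, 0.00, 0.00], [-0.00, 0.00, -0.00, -0.0], [0.0, -0.00, 0.00, 0.0]] + [[0.01, -0.02, 0.04, 0.05], [0.00, -0.01, 0.02, 0.02], [-0.01, 0.02, -0.04, -0.05], [-0.00, 0.01, -0.01, -0.01]]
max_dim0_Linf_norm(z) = 0.14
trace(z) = -0.04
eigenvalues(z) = [0.16, -0.16, 0.01, -0.06]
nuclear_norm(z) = 0.46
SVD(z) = [[0.41,-0.5,0.55,-0.53], [0.20,0.68,0.67,0.20], [0.65,0.41,-0.5,-0.40], [-0.60,0.33,0.06,-0.72]] @ diag([0.17995521422235558, 0.17169172881078318, 0.10344023915354782, 0.006179648534298331]) @ [[-0.14, 0.78, 0.05, 0.61], [-0.02, 0.60, 0.19, -0.78], [0.27, -0.11, 0.95, 0.13], [-0.95, -0.16, 0.26, -0.03]]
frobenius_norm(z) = 0.27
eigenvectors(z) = [[0.05,  -0.35,  0.97,  -0.66], [0.81,  0.37,  0.15,  -0.29], [0.57,  -0.55,  -0.18,  0.67], [-0.12,  0.66,  0.08,  0.16]]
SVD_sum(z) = [[-0.01,  0.06,  0.00,  0.05],[-0.01,  0.03,  0.0,  0.02],[-0.02,  0.09,  0.01,  0.07],[0.02,  -0.08,  -0.01,  -0.07]] + [[0.00, -0.05, -0.02, 0.07], [-0.00, 0.07, 0.02, -0.09], [-0.00, 0.04, 0.01, -0.06], [-0.00, 0.03, 0.01, -0.04]] + [[0.02, -0.01, 0.05, 0.01], [0.02, -0.01, 0.07, 0.01], [-0.01, 0.01, -0.05, -0.01], [0.0, -0.00, 0.01, 0.00]] + [[0.0, 0.0, -0.00, 0.0], [-0.0, -0.00, 0.00, -0.0], [0.00, 0.0, -0.0, 0.0], [0.00, 0.00, -0.0, 0.00]]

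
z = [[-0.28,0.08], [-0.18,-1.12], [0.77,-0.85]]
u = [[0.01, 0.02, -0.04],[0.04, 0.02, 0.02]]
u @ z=[[-0.04, 0.01], [0.0, -0.04]]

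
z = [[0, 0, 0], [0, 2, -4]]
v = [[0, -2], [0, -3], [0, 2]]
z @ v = [[0, 0], [0, -14]]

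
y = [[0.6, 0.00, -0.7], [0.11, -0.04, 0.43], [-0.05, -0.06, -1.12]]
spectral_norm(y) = 1.41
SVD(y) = [[-0.57, -0.81, -0.13], [0.28, -0.34, 0.90], [-0.77, 0.47, 0.42]] @ diag([1.4115816069001212, 0.559268965638307, 0.06128287799320832]) @ [[-0.19, 0.02, 0.98], [-0.98, -0.03, -0.19], [0.02, -1.0, 0.03]]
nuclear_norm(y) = 2.03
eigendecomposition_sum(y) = [[0.61, 0.02, -0.24], [0.09, 0.0, -0.03], [-0.02, -0.00, 0.01]] + [[-0.00, 0.00, 0.00], [0.01, -0.07, -0.04], [-0.00, 0.0, 0.00]] + [[-0.01, -0.03, -0.46], [0.01, 0.03, 0.50], [-0.03, -0.06, -1.13]]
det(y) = 0.05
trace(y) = -0.56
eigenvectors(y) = [[-0.99, -0.06, 0.35], [-0.14, 1.00, -0.38], [0.03, -0.05, 0.86]]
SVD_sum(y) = [[0.15,-0.02,-0.79],  [-0.08,0.01,0.39],  [0.21,-0.03,-1.07]] + [[0.45, 0.01, 0.09],[0.19, 0.01, 0.04],[-0.26, -0.01, -0.05]] + [[-0.0, 0.01, -0.0], [0.00, -0.05, 0.00], [0.0, -0.03, 0.0]]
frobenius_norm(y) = 1.52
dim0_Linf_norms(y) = [0.6, 0.06, 1.12]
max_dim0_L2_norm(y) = 1.39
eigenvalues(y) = [0.62, -0.07, -1.11]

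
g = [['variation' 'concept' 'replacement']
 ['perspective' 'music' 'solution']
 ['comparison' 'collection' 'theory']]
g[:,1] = ['concept', 'music', 'collection']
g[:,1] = ['concept', 'music', 'collection']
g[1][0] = 'perspective'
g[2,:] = ['comparison', 'collection', 'theory']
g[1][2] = 'solution'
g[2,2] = 'theory'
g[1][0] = 'perspective'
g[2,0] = 'comparison'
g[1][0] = 'perspective'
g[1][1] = 'music'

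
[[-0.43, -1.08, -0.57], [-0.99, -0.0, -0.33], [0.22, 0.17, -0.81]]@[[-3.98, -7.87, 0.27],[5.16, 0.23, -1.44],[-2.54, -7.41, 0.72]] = [[-2.41,7.36,1.03], [4.78,10.24,-0.5], [2.06,4.31,-0.77]]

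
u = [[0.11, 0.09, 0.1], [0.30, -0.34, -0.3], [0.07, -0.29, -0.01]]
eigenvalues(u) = [(-0.57+0j), (0.16+0.06j), (0.16-0.06j)]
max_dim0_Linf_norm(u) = 0.34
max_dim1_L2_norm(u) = 0.54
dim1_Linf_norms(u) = [0.11, 0.34, 0.29]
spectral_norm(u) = 0.60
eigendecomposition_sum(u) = [[-0.04+0.00j, (0.08-0j), 0.05+0.00j], [(0.2-0j), (-0.39+0j), -0.25-0.00j], [(0.11-0j), -0.21+0.00j, (-0.13-0j)]] + [[(0.08+0.03j), 0.00+0.03j, (0.02-0.04j)],[0.05-0.05j, (0.03+0.01j), (-0.03-0.04j)],[-0.02+0.11j, -0.04+0.01j, 0.06+0.02j]] + [[(0.08-0.03j),-0.03j,(0.02+0.04j)], [(0.05+0.05j),0.03-0.01j,(-0.03+0.04j)], [(-0.02-0.11j),-0.04-0.01j,0.06-0.02j]]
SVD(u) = [[0.1, 0.54, 0.83], [-0.9, 0.41, -0.15], [-0.42, -0.74, 0.53]] @ diag([0.5966747582826332, 0.18950643278981197, 0.1515471700812712]) @ [[-0.48, 0.73, 0.48],  [0.68, 0.66, -0.32],  [0.55, -0.17, 0.82]]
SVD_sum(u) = [[-0.03, 0.04, 0.03], [0.26, -0.39, -0.26], [0.12, -0.18, -0.12]] + [[0.07, 0.07, -0.03], [0.05, 0.05, -0.02], [-0.1, -0.09, 0.04]] + [[0.07, -0.02, 0.1], [-0.01, 0.0, -0.02], [0.04, -0.01, 0.07]]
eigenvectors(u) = [[(0.18+0j), (0.08-0.52j), (0.08+0.52j)], [-0.86+0.00j, -0.40-0.26j, (-0.4+0.26j)], [-0.47+0.00j, (0.7+0j), 0.70-0.00j]]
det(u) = -0.02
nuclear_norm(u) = 0.94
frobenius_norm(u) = 0.64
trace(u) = -0.24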